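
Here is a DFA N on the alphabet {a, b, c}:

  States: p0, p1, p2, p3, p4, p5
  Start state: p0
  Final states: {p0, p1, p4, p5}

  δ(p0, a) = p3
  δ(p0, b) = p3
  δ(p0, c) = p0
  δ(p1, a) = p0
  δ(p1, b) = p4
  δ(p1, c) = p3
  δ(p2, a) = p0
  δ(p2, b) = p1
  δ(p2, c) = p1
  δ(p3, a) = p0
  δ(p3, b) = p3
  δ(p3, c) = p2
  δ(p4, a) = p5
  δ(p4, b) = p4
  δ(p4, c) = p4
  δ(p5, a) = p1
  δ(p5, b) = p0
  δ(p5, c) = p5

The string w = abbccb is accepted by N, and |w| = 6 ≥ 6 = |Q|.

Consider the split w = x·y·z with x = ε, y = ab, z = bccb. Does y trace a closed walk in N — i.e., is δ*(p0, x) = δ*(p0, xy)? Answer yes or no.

Run of N on the first 2 characters of w = a b:
  step 0: p0  (start)
  step 1: p3  (read a: p0→p3)
  step 2: p3  (read b: p3→p3)

After x (step 0): p0. After xy (step 2): p3.
They differ (p0 ≠ p3), so y is not a cycle from the state after x; this split is not the one the pumping-lemma construction produces, and pumping y need not keep the string in L(N).

no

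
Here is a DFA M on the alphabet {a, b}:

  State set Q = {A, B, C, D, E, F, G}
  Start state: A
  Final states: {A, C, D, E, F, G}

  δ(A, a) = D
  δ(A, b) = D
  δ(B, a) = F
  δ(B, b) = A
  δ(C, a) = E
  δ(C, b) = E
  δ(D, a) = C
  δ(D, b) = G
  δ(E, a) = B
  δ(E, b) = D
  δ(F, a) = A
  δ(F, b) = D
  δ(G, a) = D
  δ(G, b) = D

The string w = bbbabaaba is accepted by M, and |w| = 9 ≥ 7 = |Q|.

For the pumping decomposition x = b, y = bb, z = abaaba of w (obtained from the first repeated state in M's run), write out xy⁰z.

babaaba

xy⁰z = xz = b·abaaba = babaaba.
Reading y = bb takes M from D back to D, so after x the machine is still in D, and z then leads to the accepting state C. Hence babaaba ∈ L(M).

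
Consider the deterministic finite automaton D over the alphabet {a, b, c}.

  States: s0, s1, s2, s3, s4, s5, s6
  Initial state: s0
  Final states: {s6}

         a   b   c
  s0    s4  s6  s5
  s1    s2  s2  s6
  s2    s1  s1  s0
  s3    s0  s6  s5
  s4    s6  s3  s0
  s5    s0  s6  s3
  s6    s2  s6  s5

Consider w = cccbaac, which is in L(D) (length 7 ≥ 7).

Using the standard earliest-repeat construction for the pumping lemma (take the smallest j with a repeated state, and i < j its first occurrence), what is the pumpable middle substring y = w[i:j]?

cc

Run of D on w = c c c b a a c:
  step 0: s0  (start)
  step 1: s5  (read c: s0→s5)
  step 2: s3  (read c: s5→s3)
  step 3: s5  (read c: s3→s5)   ← first repeat (s5 seen earlier)
  step 4: s6  (read b: s5→s6)
  step 5: s2  (read a: s6→s2)
  step 6: s1  (read a: s2→s1)
  step 7: s6  (read c: s1→s6)

So i = 1, j = 3, giving x = w[0:1] = c, y = w[1:3] = cc, z = w[3:7] = baac.
Check: |xy| = 3 ≤ 7 and |y| = 2 ≥ 1. Reading y takes D from s5 back to s5, so every xyⁱz is accepted.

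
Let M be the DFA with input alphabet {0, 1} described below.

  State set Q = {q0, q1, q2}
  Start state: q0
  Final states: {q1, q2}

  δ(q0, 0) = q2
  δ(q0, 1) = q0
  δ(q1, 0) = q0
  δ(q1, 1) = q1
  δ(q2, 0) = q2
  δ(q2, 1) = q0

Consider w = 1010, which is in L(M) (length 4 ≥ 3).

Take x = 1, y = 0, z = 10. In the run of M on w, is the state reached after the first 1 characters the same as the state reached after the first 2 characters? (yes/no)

State sequence: q0 -1-> q0 -0-> q2

After x (step 1): q0. After xy (step 2): q2.
They differ (q0 ≠ q2), so y is not a cycle from the state after x; this split is not the one the pumping-lemma construction produces, and pumping y need not keep the string in L(M).

no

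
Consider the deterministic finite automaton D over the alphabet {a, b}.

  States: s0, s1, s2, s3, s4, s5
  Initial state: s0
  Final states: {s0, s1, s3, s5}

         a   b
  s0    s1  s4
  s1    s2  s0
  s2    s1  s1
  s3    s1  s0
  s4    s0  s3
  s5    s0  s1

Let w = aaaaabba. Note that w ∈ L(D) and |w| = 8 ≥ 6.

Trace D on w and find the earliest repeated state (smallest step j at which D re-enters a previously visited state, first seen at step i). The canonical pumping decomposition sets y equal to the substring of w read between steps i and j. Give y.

Run of D on w = a a a a a b b a:
  step 0: s0  (start)
  step 1: s1  (read a: s0→s1)
  step 2: s2  (read a: s1→s2)
  step 3: s1  (read a: s2→s1)   ← first repeat (s1 seen earlier)
  step 4: s2  (read a: s1→s2)
  step 5: s1  (read a: s2→s1)
  step 6: s0  (read b: s1→s0)
  step 7: s4  (read b: s0→s4)
  step 8: s0  (read a: s4→s0)

So i = 1, j = 3, giving x = w[0:1] = a, y = w[1:3] = aa, z = w[3:8] = aabba.
Check: |xy| = 3 ≤ 6 and |y| = 2 ≥ 1. Reading y takes D from s1 back to s1, so every xyⁱz is accepted.
With |Q| = 6, pigeonhole forces a state repeat no later than step 6; the substring read between the first and second visits to that state can be pumped.

aa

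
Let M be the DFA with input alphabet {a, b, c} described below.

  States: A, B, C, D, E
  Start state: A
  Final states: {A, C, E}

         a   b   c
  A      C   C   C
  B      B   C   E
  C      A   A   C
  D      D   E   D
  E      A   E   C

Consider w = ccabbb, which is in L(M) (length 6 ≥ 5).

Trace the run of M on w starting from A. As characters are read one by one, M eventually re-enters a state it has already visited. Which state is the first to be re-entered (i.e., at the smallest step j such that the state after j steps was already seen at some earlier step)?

Run of M on w = c c a b b b:
  step 0: A  (start)
  step 1: C  (read c: A→C)
  step 2: C  (read c: C→C)   ← first repeat (C seen earlier)
  step 3: A  (read a: C→A)
  step 4: C  (read b: A→C)
  step 5: A  (read b: C→A)
  step 6: C  (read b: A→C)

The earliest repeat is at step j = 2: M is in C, which it already visited at step i = 1.
Pumping length from the standard proof: p = 5 (the number of states). The repeated state found above gives |xy| = j ≤ 5 and |y| = j − i ≥ 1.

C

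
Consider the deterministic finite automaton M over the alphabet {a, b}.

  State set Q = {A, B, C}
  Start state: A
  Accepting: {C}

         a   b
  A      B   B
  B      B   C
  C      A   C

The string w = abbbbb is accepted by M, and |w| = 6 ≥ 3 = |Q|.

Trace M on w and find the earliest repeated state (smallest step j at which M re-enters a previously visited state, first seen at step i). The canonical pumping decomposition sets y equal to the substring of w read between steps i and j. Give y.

State sequence: A -a-> B -b-> C -b-> C -b-> C -b-> C -b-> C
First repeat at step 3: C was already visited.

So i = 2, j = 3, giving x = w[0:2] = ab, y = w[2:3] = b, z = w[3:6] = bbb.
Check: |xy| = 3 ≤ 3 and |y| = 1 ≥ 1. Reading y takes M from C back to C, so every xyⁱz is accepted.
The DFA has 3 states, so the proof of the pumping lemma guarantees a repeated state among the first 3+1 visited; the segment between the two visits is the pumpable y.

b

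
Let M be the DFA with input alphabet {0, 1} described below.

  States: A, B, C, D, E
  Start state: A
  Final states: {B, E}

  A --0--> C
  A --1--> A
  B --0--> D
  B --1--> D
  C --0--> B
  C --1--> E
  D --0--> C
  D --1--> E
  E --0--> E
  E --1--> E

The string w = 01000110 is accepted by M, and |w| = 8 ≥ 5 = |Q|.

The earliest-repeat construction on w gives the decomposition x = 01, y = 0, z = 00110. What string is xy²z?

010000110

xy^2z = 01·0·0·00110 = 010000110.
Reading y = 0 takes M from E back to E, so after x·y·y the machine is still in E, and z then leads to the accepting state E. Hence 010000110 ∈ L(M).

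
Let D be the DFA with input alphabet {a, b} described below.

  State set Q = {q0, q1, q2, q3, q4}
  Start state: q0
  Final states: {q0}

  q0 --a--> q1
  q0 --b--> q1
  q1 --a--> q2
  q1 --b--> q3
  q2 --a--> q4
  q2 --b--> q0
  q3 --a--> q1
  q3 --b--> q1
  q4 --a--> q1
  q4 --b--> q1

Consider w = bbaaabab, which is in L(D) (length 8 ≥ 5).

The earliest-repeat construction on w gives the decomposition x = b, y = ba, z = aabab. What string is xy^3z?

xy^3z = b·ba·ba·ba·aabab = bbababaaabab.
Reading y = ba takes D from q1 back to q1, so after x·y·y·y the machine is still in q1, and z then leads to the accepting state q0. Hence bbababaaabab ∈ L(D).

bbababaaabab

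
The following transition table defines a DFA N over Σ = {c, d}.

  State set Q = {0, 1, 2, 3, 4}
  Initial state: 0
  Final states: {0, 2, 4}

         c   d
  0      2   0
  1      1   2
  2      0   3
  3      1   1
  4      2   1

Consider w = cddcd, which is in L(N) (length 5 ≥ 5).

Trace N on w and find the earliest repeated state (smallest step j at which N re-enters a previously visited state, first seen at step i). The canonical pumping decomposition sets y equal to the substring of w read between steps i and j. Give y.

c

State sequence: 0 -c-> 2 -d-> 3 -d-> 1 -c-> 1 -d-> 2
First repeat at step 4: 1 was already visited.

So i = 3, j = 4, giving x = w[0:3] = cdd, y = w[3:4] = c, z = w[4:5] = d.
Check: |xy| = 4 ≤ 5 and |y| = 1 ≥ 1. Reading y takes N from 1 back to 1, so every xyⁱz is accepted.
The DFA has 5 states, so the proof of the pumping lemma guarantees a repeated state among the first 5+1 visited; the segment between the two visits is the pumpable y.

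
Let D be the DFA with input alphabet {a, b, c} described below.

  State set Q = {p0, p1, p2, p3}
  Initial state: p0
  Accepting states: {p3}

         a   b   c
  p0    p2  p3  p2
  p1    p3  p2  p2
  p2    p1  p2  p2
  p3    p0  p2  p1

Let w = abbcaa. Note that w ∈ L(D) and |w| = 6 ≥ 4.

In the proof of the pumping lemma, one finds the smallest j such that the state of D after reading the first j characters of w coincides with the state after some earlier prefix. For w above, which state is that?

p2

State sequence: p0 -a-> p2 -b-> p2 -b-> p2 -c-> p2 -a-> p1 -a-> p3
First repeat at step 2: p2 was already visited.

The earliest repeat is at step j = 2: D is in p2, which it already visited at step i = 1.
Pumping length from the standard proof: p = 4 (the number of states). The repeated state found above gives |xy| = j ≤ 4 and |y| = j − i ≥ 1.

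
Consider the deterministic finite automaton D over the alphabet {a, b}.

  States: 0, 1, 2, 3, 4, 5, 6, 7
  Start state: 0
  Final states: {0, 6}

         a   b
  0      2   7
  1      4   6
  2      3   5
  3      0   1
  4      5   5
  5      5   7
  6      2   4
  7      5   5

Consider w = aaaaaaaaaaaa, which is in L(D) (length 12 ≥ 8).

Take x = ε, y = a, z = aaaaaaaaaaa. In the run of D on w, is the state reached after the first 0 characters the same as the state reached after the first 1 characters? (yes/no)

no

Run of D on the first 1 characters of w = a:
  step 0: 0  (start)
  step 1: 2  (read a: 0→2)

After x (step 0): 0. After xy (step 1): 2.
They differ (0 ≠ 2), so y is not a cycle from the state after x; this split is not the one the pumping-lemma construction produces, and pumping y need not keep the string in L(D).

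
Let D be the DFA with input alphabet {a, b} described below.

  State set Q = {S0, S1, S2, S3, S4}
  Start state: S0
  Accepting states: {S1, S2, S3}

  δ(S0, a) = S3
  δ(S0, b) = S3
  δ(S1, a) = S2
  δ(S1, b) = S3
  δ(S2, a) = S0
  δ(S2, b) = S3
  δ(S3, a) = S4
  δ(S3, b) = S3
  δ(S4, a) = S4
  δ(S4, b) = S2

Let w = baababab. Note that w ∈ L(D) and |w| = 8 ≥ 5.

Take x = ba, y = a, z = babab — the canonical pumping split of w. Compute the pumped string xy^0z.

bababab

xy⁰z = xz = ba·babab = bababab.
Reading y = a takes D from S4 back to S4, so after x the machine is still in S4, and z then leads to the accepting state S2. Hence bababab ∈ L(D).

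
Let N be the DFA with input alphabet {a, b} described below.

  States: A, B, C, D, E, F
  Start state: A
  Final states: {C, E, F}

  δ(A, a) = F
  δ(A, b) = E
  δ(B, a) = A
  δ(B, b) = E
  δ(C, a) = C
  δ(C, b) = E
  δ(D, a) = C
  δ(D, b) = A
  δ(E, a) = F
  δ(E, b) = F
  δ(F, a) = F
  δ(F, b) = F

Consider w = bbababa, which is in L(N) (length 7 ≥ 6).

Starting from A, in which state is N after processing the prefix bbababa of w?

Run of N on the first 7 characters of w = b b a b a b a:
  step 0: A  (start)
  step 1: E  (read b: A→E)
  step 2: F  (read b: E→F)
  step 3: F  (read a: F→F)
  step 4: F  (read b: F→F)
  step 5: F  (read a: F→F)
  step 6: F  (read b: F→F)
  step 7: F  (read a: F→F)

After reading 7 characters, N is in state F.
(This kind of state-tracing is the core of the pumping-lemma construction: with 6 states, pigeonhole forces a repeat within the first 6 steps.)

F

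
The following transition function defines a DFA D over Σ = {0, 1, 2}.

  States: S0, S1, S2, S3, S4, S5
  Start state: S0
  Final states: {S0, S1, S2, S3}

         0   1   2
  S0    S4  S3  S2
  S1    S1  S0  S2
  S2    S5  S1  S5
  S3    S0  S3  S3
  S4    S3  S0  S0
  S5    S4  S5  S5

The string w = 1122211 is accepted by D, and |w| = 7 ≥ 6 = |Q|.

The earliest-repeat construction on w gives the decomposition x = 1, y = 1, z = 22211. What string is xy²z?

11122211

xy^2z = 1·1·1·22211 = 11122211.
Reading y = 1 takes D from S3 back to S3, so after x·y·y the machine is still in S3, and z then leads to the accepting state S3. Hence 11122211 ∈ L(D).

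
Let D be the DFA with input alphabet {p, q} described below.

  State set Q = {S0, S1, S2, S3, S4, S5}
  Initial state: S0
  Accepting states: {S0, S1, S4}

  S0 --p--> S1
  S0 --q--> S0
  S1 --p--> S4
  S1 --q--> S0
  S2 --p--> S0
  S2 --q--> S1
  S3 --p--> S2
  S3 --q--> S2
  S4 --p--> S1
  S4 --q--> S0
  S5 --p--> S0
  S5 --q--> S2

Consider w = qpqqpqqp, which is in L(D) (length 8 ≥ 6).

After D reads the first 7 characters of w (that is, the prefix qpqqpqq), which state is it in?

Run of D on the first 7 characters of w = q p q q p q q:
  step 0: S0  (start)
  step 1: S0  (read q: S0→S0)
  step 2: S1  (read p: S0→S1)
  step 3: S0  (read q: S1→S0)
  step 4: S0  (read q: S0→S0)
  step 5: S1  (read p: S0→S1)
  step 6: S0  (read q: S1→S0)
  step 7: S0  (read q: S0→S0)

After reading 7 characters, D is in state S0.
(This kind of state-tracing is the core of the pumping-lemma construction: with 6 states, pigeonhole forces a repeat within the first 6 steps.)

S0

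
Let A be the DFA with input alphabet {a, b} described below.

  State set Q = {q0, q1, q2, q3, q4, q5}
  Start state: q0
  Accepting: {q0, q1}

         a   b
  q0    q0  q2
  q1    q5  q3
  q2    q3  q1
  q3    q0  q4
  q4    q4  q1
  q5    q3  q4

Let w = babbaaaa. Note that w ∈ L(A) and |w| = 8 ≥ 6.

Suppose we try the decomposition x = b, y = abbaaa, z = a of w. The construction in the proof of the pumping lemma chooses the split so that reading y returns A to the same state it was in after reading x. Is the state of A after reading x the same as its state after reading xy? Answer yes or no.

Run of A on the first 7 characters of w = b a b b a a a:
  step 0: q0  (start)
  step 1: q2  (read b: q0→q2)
  step 2: q3  (read a: q2→q3)
  step 3: q4  (read b: q3→q4)
  step 4: q1  (read b: q4→q1)
  step 5: q5  (read a: q1→q5)
  step 6: q3  (read a: q5→q3)
  step 7: q0  (read a: q3→q0)

After x (step 1): q2. After xy (step 7): q0.
They differ (q2 ≠ q0), so y is not a cycle from the state after x; this split is not the one the pumping-lemma construction produces, and pumping y need not keep the string in L(A).

no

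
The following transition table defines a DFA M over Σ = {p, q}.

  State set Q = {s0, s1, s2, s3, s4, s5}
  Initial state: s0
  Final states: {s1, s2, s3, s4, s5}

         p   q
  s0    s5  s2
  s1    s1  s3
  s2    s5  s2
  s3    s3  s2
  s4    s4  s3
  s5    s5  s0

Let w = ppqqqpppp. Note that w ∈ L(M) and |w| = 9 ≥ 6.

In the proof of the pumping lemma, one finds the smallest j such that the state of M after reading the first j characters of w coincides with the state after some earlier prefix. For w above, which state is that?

State sequence: s0 -p-> s5 -p-> s5 -q-> s0 -q-> s2 -q-> s2 -p-> s5 -p-> s5 -p-> s5 -p-> s5
First repeat at step 2: s5 was already visited.

The earliest repeat is at step j = 2: M is in s5, which it already visited at step i = 1.
Pumping length from the standard proof: p = 6 (the number of states). The repeated state found above gives |xy| = j ≤ 6 and |y| = j − i ≥ 1.

s5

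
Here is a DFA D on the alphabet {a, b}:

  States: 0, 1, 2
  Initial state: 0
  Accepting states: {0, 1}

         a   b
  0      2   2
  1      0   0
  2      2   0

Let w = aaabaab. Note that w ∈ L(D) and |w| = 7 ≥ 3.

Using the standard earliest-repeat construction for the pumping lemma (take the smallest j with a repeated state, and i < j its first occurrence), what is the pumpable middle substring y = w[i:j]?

a

State sequence: 0 -a-> 2 -a-> 2 -a-> 2 -b-> 0 -a-> 2 -a-> 2 -b-> 0
First repeat at step 2: 2 was already visited.

So i = 1, j = 2, giving x = w[0:1] = a, y = w[1:2] = a, z = w[2:7] = abaab.
Check: |xy| = 2 ≤ 3 and |y| = 1 ≥ 1. Reading y takes D from 2 back to 2, so every xyⁱz is accepted.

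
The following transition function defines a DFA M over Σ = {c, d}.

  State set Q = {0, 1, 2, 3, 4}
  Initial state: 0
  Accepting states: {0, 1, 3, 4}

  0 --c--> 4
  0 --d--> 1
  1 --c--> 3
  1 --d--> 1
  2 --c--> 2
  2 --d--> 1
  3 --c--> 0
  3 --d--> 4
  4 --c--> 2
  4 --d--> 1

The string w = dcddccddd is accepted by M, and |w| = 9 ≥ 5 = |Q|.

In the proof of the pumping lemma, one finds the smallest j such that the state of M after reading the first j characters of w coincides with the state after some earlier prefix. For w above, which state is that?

1

State sequence: 0 -d-> 1 -c-> 3 -d-> 4 -d-> 1 -c-> 3 -c-> 0 -d-> 1 -d-> 1 -d-> 1
First repeat at step 4: 1 was already visited.

The earliest repeat is at step j = 4: M is in 1, which it already visited at step i = 1.
The DFA has 5 states, so the proof of the pumping lemma guarantees a repeated state among the first 5+1 visited; the segment between the two visits is the pumpable y.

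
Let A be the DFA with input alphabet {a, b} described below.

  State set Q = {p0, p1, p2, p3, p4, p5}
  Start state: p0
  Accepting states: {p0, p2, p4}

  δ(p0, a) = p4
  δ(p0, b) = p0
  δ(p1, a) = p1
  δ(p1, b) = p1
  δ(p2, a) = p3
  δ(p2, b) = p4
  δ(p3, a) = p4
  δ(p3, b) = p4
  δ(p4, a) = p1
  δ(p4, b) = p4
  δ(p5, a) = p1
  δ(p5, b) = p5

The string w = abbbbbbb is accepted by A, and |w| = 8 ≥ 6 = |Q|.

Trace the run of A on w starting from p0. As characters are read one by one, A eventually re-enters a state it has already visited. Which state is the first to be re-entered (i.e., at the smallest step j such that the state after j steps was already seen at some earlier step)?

p4

Run of A on w = a b b b b b b b:
  step 0: p0  (start)
  step 1: p4  (read a: p0→p4)
  step 2: p4  (read b: p4→p4)   ← first repeat (p4 seen earlier)
  step 3: p4  (read b: p4→p4)
  step 4: p4  (read b: p4→p4)
  step 5: p4  (read b: p4→p4)
  step 6: p4  (read b: p4→p4)
  step 7: p4  (read b: p4→p4)
  step 8: p4  (read b: p4→p4)

The earliest repeat is at step j = 2: A is in p4, which it already visited at step i = 1.
Since A has 6 states, any run of length ≥ 6 visits 6+1 states, so by pigeonhole some state repeats within the first 6 steps — that repeat gives the pumpable loop.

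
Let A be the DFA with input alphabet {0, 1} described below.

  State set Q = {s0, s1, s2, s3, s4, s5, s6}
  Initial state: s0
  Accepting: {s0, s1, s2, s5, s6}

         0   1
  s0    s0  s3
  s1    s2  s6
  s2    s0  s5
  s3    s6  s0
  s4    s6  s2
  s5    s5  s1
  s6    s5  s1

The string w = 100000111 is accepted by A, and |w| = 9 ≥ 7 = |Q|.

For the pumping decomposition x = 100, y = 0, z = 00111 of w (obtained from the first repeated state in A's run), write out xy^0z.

xy⁰z = xz = 100·00111 = 10000111.
Reading y = 0 takes A from s5 back to s5, so after x the machine is still in s5, and z then leads to the accepting state s1. Hence 10000111 ∈ L(A).

10000111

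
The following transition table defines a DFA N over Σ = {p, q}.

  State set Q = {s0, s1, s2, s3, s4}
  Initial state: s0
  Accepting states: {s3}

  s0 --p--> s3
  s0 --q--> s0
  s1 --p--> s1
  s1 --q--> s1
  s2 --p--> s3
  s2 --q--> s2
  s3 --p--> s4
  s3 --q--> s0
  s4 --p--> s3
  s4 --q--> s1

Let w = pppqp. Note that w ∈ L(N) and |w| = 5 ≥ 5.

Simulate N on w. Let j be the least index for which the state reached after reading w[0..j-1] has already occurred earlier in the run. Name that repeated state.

s3

State sequence: s0 -p-> s3 -p-> s4 -p-> s3 -q-> s0 -p-> s3
First repeat at step 3: s3 was already visited.

The earliest repeat is at step j = 3: N is in s3, which it already visited at step i = 1.
The DFA has 5 states, so the proof of the pumping lemma guarantees a repeated state among the first 5+1 visited; the segment between the two visits is the pumpable y.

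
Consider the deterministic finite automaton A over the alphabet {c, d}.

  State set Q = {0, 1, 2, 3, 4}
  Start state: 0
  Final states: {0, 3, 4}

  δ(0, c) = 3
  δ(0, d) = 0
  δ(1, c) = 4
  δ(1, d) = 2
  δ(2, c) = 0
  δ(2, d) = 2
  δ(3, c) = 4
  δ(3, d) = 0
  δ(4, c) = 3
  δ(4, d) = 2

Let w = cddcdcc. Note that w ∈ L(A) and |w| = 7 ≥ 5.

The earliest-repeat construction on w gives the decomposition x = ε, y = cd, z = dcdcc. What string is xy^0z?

xy⁰z = xz = ε·dcdcc = dcdcc.
Reading y = cd takes A from 0 back to 0, so after x the machine is still in 0, and z then leads to the accepting state 4. Hence dcdcc ∈ L(A).

dcdcc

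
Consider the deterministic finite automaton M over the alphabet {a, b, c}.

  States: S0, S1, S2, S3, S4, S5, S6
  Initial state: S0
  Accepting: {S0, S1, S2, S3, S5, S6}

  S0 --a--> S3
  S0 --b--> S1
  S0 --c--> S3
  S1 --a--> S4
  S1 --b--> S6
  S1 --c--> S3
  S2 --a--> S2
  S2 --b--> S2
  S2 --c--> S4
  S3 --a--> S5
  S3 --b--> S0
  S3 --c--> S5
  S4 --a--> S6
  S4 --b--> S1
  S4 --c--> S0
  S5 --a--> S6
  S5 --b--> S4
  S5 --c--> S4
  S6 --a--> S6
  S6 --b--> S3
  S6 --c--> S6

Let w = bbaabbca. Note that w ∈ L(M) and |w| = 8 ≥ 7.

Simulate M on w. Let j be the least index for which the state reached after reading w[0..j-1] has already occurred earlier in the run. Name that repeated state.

S6

Run of M on w = b b a a b b c a:
  step 0: S0  (start)
  step 1: S1  (read b: S0→S1)
  step 2: S6  (read b: S1→S6)
  step 3: S6  (read a: S6→S6)   ← first repeat (S6 seen earlier)
  step 4: S6  (read a: S6→S6)
  step 5: S3  (read b: S6→S3)
  step 6: S0  (read b: S3→S0)
  step 7: S3  (read c: S0→S3)
  step 8: S5  (read a: S3→S5)

The earliest repeat is at step j = 3: M is in S6, which it already visited at step i = 2.
Pumping length from the standard proof: p = 7 (the number of states). The repeated state found above gives |xy| = j ≤ 7 and |y| = j − i ≥ 1.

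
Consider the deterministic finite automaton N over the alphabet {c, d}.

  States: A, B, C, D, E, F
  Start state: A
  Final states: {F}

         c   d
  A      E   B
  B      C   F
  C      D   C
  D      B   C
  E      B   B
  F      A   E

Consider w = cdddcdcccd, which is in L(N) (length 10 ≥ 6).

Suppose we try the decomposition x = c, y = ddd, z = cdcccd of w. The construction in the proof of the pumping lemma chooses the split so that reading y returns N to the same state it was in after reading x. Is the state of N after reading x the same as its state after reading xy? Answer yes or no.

Run of N on the first 4 characters of w = c d d d:
  step 0: A  (start)
  step 1: E  (read c: A→E)
  step 2: B  (read d: E→B)
  step 3: F  (read d: B→F)
  step 4: E  (read d: F→E)

After x (step 1): E. After xy (step 4): E.
They match, so y = ddd drives N around a cycle from E back to itself; pumping y any number of times keeps N in E before reading z, and xyⁱz ∈ L(N) for every i ≥ 0.

yes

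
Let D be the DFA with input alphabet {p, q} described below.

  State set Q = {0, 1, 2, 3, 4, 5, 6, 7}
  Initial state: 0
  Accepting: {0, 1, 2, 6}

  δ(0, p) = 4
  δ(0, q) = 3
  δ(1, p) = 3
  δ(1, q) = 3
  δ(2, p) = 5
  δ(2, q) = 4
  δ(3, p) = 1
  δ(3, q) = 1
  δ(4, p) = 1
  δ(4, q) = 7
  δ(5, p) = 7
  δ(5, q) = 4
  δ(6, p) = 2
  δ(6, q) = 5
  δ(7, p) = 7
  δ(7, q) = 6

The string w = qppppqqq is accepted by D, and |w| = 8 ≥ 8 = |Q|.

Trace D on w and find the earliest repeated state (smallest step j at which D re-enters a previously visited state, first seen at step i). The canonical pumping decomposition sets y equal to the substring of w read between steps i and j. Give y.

State sequence: 0 -q-> 3 -p-> 1 -p-> 3 -p-> 1 -p-> 3 -q-> 1 -q-> 3 -q-> 1
First repeat at step 3: 3 was already visited.

So i = 1, j = 3, giving x = w[0:1] = q, y = w[1:3] = pp, z = w[3:8] = ppqqq.
Check: |xy| = 3 ≤ 8 and |y| = 2 ≥ 1. Reading y takes D from 3 back to 3, so every xyⁱz is accepted.
Since D has 8 states, any run of length ≥ 8 visits 8+1 states, so by pigeonhole some state repeats within the first 8 steps — that repeat gives the pumpable loop.

pp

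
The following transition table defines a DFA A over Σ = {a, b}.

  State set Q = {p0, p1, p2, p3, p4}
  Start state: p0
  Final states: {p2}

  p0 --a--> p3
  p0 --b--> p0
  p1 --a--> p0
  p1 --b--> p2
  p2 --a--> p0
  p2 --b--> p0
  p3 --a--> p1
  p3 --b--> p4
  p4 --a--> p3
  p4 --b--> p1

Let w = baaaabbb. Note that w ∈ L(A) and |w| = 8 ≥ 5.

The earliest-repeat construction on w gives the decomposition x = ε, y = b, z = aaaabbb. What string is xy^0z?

xy⁰z = xz = ε·aaaabbb = aaaabbb.
Reading y = b takes A from p0 back to p0, so after x the machine is still in p0, and z then leads to the accepting state p2. Hence aaaabbb ∈ L(A).

aaaabbb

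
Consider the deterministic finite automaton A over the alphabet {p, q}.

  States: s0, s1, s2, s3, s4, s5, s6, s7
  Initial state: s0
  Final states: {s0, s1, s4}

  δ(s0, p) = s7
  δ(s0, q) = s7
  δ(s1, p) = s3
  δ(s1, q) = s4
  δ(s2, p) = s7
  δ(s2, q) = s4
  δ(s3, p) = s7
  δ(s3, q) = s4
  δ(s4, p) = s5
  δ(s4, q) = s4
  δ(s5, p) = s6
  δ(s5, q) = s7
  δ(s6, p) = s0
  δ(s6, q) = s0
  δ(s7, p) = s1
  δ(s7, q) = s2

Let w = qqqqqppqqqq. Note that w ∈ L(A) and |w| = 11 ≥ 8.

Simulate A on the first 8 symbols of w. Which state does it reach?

s0

Run of A on the first 8 characters of w = q q q q q p p q:
  step 0: s0  (start)
  step 1: s7  (read q: s0→s7)
  step 2: s2  (read q: s7→s2)
  step 3: s4  (read q: s2→s4)
  step 4: s4  (read q: s4→s4)
  step 5: s4  (read q: s4→s4)
  step 6: s5  (read p: s4→s5)
  step 7: s6  (read p: s5→s6)
  step 8: s0  (read q: s6→s0)

After reading 8 characters, A is in state s0.
(This kind of state-tracing is the core of the pumping-lemma construction: with 8 states, pigeonhole forces a repeat within the first 8 steps.)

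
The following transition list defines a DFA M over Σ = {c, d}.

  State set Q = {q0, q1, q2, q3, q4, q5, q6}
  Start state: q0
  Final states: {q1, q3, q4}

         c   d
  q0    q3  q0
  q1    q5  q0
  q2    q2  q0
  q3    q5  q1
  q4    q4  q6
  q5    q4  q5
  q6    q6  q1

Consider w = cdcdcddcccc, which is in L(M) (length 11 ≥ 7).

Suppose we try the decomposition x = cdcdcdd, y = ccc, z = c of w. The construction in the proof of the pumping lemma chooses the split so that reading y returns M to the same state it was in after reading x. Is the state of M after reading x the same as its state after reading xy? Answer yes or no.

Run of M on the first 10 characters of w = c d c d c d d c c c:
  step 0: q0  (start)
  step 1: q3  (read c: q0→q3)
  step 2: q1  (read d: q3→q1)
  step 3: q5  (read c: q1→q5)
  step 4: q5  (read d: q5→q5)
  step 5: q4  (read c: q5→q4)
  step 6: q6  (read d: q4→q6)
  step 7: q1  (read d: q6→q1)
  step 8: q5  (read c: q1→q5)
  step 9: q4  (read c: q5→q4)
  step 10: q4  (read c: q4→q4)

After x (step 7): q1. After xy (step 10): q4.
They differ (q1 ≠ q4), so y is not a cycle from the state after x; this split is not the one the pumping-lemma construction produces, and pumping y need not keep the string in L(M).

no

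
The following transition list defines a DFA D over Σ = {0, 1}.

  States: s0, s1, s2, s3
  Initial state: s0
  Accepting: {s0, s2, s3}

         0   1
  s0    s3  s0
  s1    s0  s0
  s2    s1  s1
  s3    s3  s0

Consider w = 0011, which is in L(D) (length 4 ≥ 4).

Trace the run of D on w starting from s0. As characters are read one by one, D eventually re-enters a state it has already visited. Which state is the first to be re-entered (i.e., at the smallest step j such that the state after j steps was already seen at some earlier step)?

s3

State sequence: s0 -0-> s3 -0-> s3 -1-> s0 -1-> s0
First repeat at step 2: s3 was already visited.

The earliest repeat is at step j = 2: D is in s3, which it already visited at step i = 1.
Since D has 4 states, any run of length ≥ 4 visits 4+1 states, so by pigeonhole some state repeats within the first 4 steps — that repeat gives the pumpable loop.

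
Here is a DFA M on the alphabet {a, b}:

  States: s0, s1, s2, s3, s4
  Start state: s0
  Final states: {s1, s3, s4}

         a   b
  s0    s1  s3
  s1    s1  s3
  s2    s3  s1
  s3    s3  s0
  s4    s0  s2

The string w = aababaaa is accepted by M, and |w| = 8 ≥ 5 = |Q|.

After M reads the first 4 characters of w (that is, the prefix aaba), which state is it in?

s3

State sequence: s0 -a-> s1 -a-> s1 -b-> s3 -a-> s3

After reading 4 characters, M is in state s3.
(This kind of state-tracing is the core of the pumping-lemma construction: with 5 states, pigeonhole forces a repeat within the first 5 steps.)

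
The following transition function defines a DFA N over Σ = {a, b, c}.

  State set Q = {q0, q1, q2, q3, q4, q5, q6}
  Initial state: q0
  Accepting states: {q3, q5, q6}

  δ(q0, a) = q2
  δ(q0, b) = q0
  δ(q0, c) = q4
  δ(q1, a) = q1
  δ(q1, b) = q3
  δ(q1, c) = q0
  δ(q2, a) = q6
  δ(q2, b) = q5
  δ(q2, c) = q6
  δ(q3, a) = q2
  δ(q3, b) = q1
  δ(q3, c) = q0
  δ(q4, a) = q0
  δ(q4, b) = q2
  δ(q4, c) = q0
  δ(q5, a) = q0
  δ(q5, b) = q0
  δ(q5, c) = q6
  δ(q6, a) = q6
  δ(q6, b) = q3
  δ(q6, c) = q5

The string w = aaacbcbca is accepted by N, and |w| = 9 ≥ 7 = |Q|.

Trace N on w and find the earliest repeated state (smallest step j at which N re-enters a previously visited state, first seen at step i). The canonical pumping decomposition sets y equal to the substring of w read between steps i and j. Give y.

State sequence: q0 -a-> q2 -a-> q6 -a-> q6 -c-> q5 -b-> q0 -c-> q4 -b-> q2 -c-> q6 -a-> q6
First repeat at step 3: q6 was already visited.

So i = 2, j = 3, giving x = w[0:2] = aa, y = w[2:3] = a, z = w[3:9] = cbcbca.
Check: |xy| = 3 ≤ 7 and |y| = 1 ≥ 1. Reading y takes N from q6 back to q6, so every xyⁱz is accepted.

a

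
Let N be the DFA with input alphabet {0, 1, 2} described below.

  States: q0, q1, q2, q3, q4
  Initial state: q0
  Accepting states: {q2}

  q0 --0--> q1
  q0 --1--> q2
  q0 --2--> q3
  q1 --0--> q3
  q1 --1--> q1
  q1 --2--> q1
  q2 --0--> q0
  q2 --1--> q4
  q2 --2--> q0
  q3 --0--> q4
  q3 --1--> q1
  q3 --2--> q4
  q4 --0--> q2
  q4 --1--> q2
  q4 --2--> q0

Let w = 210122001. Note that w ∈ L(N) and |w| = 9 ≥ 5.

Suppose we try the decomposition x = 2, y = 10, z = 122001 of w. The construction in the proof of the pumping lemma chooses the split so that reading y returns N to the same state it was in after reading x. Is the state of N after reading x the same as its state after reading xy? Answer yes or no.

yes

State sequence: q0 -2-> q3 -1-> q1 -0-> q3

After x (step 1): q3. After xy (step 3): q3.
They match, so y = 10 drives N around a cycle from q3 back to itself; pumping y any number of times keeps N in q3 before reading z, and xyⁱz ∈ L(N) for every i ≥ 0.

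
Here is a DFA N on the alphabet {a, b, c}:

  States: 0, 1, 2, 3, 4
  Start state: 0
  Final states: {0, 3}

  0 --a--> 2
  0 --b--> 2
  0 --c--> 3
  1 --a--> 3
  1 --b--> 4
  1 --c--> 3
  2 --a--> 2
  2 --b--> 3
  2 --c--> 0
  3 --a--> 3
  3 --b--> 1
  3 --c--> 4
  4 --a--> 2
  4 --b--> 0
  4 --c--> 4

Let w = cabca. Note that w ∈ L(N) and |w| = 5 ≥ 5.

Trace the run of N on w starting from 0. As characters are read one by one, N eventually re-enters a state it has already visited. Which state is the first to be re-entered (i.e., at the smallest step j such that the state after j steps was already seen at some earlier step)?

3

Run of N on w = c a b c a:
  step 0: 0  (start)
  step 1: 3  (read c: 0→3)
  step 2: 3  (read a: 3→3)   ← first repeat (3 seen earlier)
  step 3: 1  (read b: 3→1)
  step 4: 3  (read c: 1→3)
  step 5: 3  (read a: 3→3)

The earliest repeat is at step j = 2: N is in 3, which it already visited at step i = 1.
With |Q| = 5, pigeonhole forces a state repeat no later than step 5; the substring read between the first and second visits to that state can be pumped.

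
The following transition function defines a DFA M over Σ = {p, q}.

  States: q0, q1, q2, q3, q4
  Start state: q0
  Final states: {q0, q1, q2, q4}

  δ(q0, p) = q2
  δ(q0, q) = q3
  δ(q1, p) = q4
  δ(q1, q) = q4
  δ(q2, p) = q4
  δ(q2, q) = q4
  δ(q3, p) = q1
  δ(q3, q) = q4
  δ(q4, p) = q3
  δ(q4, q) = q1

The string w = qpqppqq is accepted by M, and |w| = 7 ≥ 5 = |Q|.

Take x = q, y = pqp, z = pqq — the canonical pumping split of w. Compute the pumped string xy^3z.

xy^3z = q·pqp·pqp·pqp·pqq = qpqppqppqppqq.
Reading y = pqp takes M from q3 back to q3, so after x·y·y·y the machine is still in q3, and z then leads to the accepting state q1. Hence qpqppqppqppqq ∈ L(M).

qpqppqppqppqq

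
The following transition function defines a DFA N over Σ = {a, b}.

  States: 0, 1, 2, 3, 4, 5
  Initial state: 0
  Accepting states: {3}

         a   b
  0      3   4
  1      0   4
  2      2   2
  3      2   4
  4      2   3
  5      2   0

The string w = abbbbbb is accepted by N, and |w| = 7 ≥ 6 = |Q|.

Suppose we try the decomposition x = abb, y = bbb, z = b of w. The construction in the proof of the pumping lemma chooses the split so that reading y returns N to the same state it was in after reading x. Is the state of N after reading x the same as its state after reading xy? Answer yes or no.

no

State sequence: 0 -a-> 3 -b-> 4 -b-> 3 -b-> 4 -b-> 3 -b-> 4

After x (step 3): 3. After xy (step 6): 4.
They differ (3 ≠ 4), so y is not a cycle from the state after x; this split is not the one the pumping-lemma construction produces, and pumping y need not keep the string in L(N).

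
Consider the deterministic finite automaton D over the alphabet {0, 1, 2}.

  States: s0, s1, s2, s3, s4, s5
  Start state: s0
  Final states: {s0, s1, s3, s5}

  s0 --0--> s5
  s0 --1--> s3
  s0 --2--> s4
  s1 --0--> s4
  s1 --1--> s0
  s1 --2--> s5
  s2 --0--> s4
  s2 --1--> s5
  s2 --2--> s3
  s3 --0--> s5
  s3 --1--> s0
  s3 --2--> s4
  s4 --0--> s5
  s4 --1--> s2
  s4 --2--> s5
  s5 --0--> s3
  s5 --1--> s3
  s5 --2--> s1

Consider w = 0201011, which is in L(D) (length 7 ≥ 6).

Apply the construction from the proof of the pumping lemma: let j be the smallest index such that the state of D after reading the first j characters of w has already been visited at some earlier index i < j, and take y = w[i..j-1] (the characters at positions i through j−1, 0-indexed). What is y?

Run of D on w = 0 2 0 1 0 1 1:
  step 0: s0  (start)
  step 1: s5  (read 0: s0→s5)
  step 2: s1  (read 2: s5→s1)
  step 3: s4  (read 0: s1→s4)
  step 4: s2  (read 1: s4→s2)
  step 5: s4  (read 0: s2→s4)   ← first repeat (s4 seen earlier)
  step 6: s2  (read 1: s4→s2)
  step 7: s5  (read 1: s2→s5)

So i = 3, j = 5, giving x = w[0:3] = 020, y = w[3:5] = 10, z = w[5:7] = 11.
Check: |xy| = 5 ≤ 6 and |y| = 2 ≥ 1. Reading y takes D from s4 back to s4, so every xyⁱz is accepted.
Since D has 6 states, any run of length ≥ 6 visits 6+1 states, so by pigeonhole some state repeats within the first 6 steps — that repeat gives the pumpable loop.

10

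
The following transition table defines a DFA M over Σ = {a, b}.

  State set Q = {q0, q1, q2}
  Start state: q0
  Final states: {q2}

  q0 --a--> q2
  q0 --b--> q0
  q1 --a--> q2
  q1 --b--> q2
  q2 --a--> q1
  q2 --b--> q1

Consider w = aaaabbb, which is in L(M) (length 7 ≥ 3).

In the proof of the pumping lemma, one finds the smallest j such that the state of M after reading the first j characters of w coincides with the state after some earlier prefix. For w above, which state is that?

q2

Run of M on w = a a a a b b b:
  step 0: q0  (start)
  step 1: q2  (read a: q0→q2)
  step 2: q1  (read a: q2→q1)
  step 3: q2  (read a: q1→q2)   ← first repeat (q2 seen earlier)
  step 4: q1  (read a: q2→q1)
  step 5: q2  (read b: q1→q2)
  step 6: q1  (read b: q2→q1)
  step 7: q2  (read b: q1→q2)

The earliest repeat is at step j = 3: M is in q2, which it already visited at step i = 1.
Pumping length from the standard proof: p = 3 (the number of states). The repeated state found above gives |xy| = j ≤ 3 and |y| = j − i ≥ 1.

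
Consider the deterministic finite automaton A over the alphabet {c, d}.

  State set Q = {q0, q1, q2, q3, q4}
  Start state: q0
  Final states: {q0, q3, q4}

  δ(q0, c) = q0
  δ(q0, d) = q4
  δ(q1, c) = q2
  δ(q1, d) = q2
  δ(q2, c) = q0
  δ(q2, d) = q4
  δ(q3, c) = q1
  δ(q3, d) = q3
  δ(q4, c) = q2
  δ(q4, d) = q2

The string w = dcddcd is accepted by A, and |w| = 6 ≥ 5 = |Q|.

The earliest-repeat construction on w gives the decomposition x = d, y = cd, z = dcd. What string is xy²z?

dcdcddcd

xy^2z = d·cd·cd·dcd = dcdcddcd.
Reading y = cd takes A from q4 back to q4, so after x·y·y the machine is still in q4, and z then leads to the accepting state q4. Hence dcdcddcd ∈ L(A).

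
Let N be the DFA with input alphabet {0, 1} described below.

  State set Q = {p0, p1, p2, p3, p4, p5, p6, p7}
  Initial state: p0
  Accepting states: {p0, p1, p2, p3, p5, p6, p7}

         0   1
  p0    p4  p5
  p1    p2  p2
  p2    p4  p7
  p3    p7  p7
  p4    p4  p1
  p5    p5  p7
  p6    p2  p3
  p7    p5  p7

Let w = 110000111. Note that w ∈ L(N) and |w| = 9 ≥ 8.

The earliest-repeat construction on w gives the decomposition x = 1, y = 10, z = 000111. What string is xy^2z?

xy^2z = 1·10·10·000111 = 11010000111.
Reading y = 10 takes N from p5 back to p5, so after x·y·y the machine is still in p5, and z then leads to the accepting state p7. Hence 11010000111 ∈ L(N).

11010000111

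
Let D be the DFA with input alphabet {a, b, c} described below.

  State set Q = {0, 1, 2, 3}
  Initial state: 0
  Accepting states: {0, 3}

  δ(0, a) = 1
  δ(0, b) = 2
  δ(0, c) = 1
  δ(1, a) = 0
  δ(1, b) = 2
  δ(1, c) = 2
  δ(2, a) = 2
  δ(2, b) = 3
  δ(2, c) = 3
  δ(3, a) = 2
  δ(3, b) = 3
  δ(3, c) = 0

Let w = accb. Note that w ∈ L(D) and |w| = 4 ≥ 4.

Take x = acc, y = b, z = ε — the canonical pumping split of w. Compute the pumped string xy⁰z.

acc

xy⁰z = xz = acc·ε = acc.
Reading y = b takes D from 3 back to 3, so after x the machine is still in 3, and z then leads to the accepting state 3. Hence acc ∈ L(D).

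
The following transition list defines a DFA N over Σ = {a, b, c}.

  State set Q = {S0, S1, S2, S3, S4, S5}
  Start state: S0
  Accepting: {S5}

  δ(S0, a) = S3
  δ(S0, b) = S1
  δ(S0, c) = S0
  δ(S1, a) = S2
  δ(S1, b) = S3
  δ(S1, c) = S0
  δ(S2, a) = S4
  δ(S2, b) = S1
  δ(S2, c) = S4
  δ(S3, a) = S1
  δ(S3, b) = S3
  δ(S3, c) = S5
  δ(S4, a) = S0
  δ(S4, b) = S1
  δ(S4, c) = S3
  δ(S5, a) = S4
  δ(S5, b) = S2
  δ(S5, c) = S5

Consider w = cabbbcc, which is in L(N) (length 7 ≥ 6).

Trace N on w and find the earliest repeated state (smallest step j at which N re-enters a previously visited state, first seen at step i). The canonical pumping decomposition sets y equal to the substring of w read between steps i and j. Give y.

Run of N on w = c a b b b c c:
  step 0: S0  (start)
  step 1: S0  (read c: S0→S0)   ← first repeat (S0 seen earlier)
  step 2: S3  (read a: S0→S3)
  step 3: S3  (read b: S3→S3)
  step 4: S3  (read b: S3→S3)
  step 5: S3  (read b: S3→S3)
  step 6: S5  (read c: S3→S5)
  step 7: S5  (read c: S5→S5)

So i = 0, j = 1, giving x = w[0:0] = ε, y = w[0:1] = c, z = w[1:7] = abbbcc.
Check: |xy| = 1 ≤ 6 and |y| = 1 ≥ 1. Reading y takes N from S0 back to S0, so every xyⁱz is accepted.
The DFA has 6 states, so the proof of the pumping lemma guarantees a repeated state among the first 6+1 visited; the segment between the two visits is the pumpable y.

c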